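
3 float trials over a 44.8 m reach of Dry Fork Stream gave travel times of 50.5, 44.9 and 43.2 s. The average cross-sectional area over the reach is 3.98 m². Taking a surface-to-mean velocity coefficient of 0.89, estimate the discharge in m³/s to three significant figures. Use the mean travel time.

3.43 m³/s

t̄ = (50.5 + 44.9 + 43.2) / 3 = 46.2 s
v_surface = L / t̄ = 44.8 / 46.2 = 0.9697 m/s
v_mean = 0.89 × 0.9697 = 0.8630 m/s
Q = A × v_mean = 3.98 × 0.8630 = 3.435 m³/s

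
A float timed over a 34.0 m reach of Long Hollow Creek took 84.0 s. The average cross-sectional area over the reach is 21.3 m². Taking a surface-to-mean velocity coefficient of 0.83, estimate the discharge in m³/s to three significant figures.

v_surface = L / t̄ = 34.0 / 84 = 0.4048 m/s
v_mean = 0.83 × 0.4048 = 0.3360 m/s
Q = A × v_mean = 21.3 × 0.3360 = 7.156 m³/s

7.16 m³/s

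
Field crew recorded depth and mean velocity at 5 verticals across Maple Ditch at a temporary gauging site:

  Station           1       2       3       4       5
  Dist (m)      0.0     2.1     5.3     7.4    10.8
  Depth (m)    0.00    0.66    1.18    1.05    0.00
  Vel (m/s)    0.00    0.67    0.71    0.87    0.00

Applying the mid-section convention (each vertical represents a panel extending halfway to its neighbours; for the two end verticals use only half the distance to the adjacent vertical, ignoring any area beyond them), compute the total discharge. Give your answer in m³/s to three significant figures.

w_2 = (5.3 − 0.0)/2 = 2.65 m; q_2 = 0.67 × 0.66 × 2.65 = 1.172 m³/s
w_3 = (7.4 − 2.1)/2 = 2.65 m; q_3 = 0.71 × 1.18 × 2.65 = 2.220 m³/s
w_4 = (10.8 − 5.3)/2 = 2.75 m; q_4 = 0.87 × 1.05 × 2.75 = 2.512 m³/s
Stations 1, 5 contribute zero (depth or velocity is 0).
Q = Σ qᵢ = 5.904 m³/s

5.90 m³/s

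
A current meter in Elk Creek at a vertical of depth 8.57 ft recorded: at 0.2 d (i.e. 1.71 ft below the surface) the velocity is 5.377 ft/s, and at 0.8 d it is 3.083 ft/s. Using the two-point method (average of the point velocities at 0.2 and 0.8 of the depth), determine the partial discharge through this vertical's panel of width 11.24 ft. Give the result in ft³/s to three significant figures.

v̄ = (5.377 + 3.083) / 2 = 4.230 ft/s
q = v̄ × d × w = 4.230 × 8.57 × 11.24 = 407.5 ft³/s

407 ft³/s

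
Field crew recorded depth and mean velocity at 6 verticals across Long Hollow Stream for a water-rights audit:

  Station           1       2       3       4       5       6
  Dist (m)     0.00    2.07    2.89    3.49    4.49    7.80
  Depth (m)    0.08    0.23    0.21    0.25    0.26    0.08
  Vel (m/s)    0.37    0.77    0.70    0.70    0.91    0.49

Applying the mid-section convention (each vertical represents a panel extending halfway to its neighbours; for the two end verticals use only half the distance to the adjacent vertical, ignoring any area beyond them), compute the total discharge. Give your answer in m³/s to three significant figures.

w_1 = (2.07 − 0.00)/2 = 1.035 m; q_1 = 0.37 × 0.08 × 1.035 = 0.03064 m³/s
w_2 = (2.89 − 0.00)/2 = 1.445 m; q_2 = 0.77 × 0.23 × 1.445 = 0.2559 m³/s
w_3 = (3.49 − 2.07)/2 = 0.71 m; q_3 = 0.70 × 0.21 × 0.71 = 0.1044 m³/s
w_4 = (4.49 − 2.89)/2 = 0.8 m; q_4 = 0.70 × 0.25 × 0.8 = 0.1400 m³/s
w_5 = (7.80 − 3.49)/2 = 2.155 m; q_5 = 0.91 × 0.26 × 2.155 = 0.5099 m³/s
w_6 = (7.80 − 4.49)/2 = 1.655 m; q_6 = 0.49 × 0.08 × 1.655 = 0.06488 m³/s
Q = Σ qᵢ = 1.106 m³/s

1.11 m³/s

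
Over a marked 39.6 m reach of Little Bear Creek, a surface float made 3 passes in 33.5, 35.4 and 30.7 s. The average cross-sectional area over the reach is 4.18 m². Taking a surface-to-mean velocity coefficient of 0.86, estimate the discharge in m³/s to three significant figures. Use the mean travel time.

4.29 m³/s

t̄ = (33.5 + 35.4 + 30.7) / 3 = 33.2 s
v_surface = L / t̄ = 39.6 / 33.2 = 1.193 m/s
v_mean = 0.86 × 1.193 = 1.026 m/s
Q = A × v_mean = 4.18 × 1.026 = 4.288 m³/s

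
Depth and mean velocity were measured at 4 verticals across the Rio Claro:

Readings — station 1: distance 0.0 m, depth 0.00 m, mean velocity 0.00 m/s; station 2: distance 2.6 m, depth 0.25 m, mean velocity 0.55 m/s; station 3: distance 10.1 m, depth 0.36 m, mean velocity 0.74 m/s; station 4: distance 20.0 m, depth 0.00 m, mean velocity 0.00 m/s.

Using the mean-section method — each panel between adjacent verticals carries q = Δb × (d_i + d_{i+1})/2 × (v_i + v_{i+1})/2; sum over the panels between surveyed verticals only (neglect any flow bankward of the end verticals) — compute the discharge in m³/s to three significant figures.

2.22 m³/s

Panel 1-2: Δb = 2.6 m, d̄ = (0.00+0.25)/2 = 0.125, v̄ = (0.00+0.55)/2 = 0.275 → q = 2.6×0.125×0.275 = 0.08938 m³/s
Panel 2-3: Δb = 7.5 m, d̄ = (0.25+0.36)/2 = 0.305, v̄ = (0.55+0.74)/2 = 0.645 → q = 7.5×0.305×0.645 = 1.475 m³/s
Panel 3-4: Δb = 9.9 m, d̄ = (0.36+0.00)/2 = 0.18, v̄ = (0.74+0.00)/2 = 0.37 → q = 9.9×0.18×0.37 = 0.6593 m³/s
Q = Σ q = 2.224 m³/s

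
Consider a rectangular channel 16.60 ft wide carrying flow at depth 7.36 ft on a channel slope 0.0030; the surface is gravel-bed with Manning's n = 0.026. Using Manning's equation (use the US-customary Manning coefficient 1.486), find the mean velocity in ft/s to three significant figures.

A = b·y = 16.60 × 7.36 = 122.2 ft²
P = b + 2y = 16.60 + 2×7.36 = 31.32 ft
R = A/P = 122.2/31.32 = 3.901 ft
Q = (1.486/n)·A·R^(2/3)·S^(1/2) = (1.486/0.026) × 122.2 × 3.901^(2/3) × 0.0030^(1/2) = 947.8 ft³/s
V = Q/A = 947.8/122.2 = 7.757 ft/s

7.76 ft/s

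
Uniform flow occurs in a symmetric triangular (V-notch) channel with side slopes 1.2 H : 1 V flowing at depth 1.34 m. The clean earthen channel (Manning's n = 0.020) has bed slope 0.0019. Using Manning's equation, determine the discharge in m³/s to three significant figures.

A = z·y² = 1.2×1.34² = 2.155 m²
P = 2y√(1+z²) = 2×1.34×√(1+1.2²) = 4.186 m
R = A/P = 2.155/4.186 = 0.5147 m
Q = (1/n)·A·R^(2/3)·S^(1/2) = (1/0.020) × 2.155 × 0.5147^(2/3) × 0.0019^(1/2) = 3.016 m³/s

3.02 m³/s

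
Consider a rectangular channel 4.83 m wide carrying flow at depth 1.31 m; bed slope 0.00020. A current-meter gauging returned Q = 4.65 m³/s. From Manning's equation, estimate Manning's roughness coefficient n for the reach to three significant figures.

A = b·y = 4.83 × 1.31 = 6.327 m²
P = b + 2y = 4.83 + 2×1.31 = 7.450 m
R = A/P = 6.327/7.450 = 0.8493 m
n = (1/Q)·A·R^(2/3)·S^(1/2) = (1/4.65) × 6.327 × 0.8968 × 0.01414 = 0.01726

0.0173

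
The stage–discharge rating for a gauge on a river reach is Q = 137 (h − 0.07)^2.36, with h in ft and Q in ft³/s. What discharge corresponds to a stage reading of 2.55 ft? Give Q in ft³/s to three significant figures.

Q = 137 × (2.55 − 0.07)^2.36 = 137 × 2.48^2.36 = 1168 ft³/s

1170 ft³/s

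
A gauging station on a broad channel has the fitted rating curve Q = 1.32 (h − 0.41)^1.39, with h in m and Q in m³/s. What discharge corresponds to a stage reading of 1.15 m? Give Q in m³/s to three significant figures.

Q = 1.32 × (1.15 − 0.41)^1.39 = 1.32 × 0.74^1.39 = 0.8686 m³/s

0.869 m³/s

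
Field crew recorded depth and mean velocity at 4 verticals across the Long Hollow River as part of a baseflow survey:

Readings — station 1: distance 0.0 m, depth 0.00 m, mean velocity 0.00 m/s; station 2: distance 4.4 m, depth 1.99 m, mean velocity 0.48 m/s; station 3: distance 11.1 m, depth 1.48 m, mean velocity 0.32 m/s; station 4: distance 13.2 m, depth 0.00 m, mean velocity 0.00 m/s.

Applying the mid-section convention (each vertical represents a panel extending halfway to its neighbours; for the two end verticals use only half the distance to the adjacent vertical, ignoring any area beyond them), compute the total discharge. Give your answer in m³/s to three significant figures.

7.39 m³/s

w_2 = (11.1 − 0.0)/2 = 5.55 m; q_2 = 0.48 × 1.99 × 5.55 = 5.301 m³/s
w_3 = (13.2 − 4.4)/2 = 4.4 m; q_3 = 0.32 × 1.48 × 4.4 = 2.084 m³/s
Stations 1, 4 contribute zero (depth or velocity is 0).
Q = Σ qᵢ = 7.385 m³/s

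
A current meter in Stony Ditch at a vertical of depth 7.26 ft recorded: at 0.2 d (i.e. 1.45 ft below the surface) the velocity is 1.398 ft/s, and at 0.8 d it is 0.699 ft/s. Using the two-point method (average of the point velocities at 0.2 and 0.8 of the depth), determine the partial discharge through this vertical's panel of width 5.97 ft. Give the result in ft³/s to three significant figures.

45.4 ft³/s

v̄ = (1.398 + 0.699) / 2 = 1.049 ft/s
q = v̄ × d × w = 1.049 × 7.26 × 5.97 = 45.44 ft³/s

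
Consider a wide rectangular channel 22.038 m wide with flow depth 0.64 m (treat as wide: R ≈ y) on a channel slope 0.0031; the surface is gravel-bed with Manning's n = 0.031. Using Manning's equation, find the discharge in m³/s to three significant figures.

18.8 m³/s

A = b·y = 22.038 × 0.64 = 14.10 m²
Wide channel: R ≈ y = 0.64 m
Q = (1/n)·A·R^(2/3)·S^(1/2) = (1/0.031) × 14.10 × 0.6400^(2/3) × 0.0031^(1/2) = 18.81 m³/s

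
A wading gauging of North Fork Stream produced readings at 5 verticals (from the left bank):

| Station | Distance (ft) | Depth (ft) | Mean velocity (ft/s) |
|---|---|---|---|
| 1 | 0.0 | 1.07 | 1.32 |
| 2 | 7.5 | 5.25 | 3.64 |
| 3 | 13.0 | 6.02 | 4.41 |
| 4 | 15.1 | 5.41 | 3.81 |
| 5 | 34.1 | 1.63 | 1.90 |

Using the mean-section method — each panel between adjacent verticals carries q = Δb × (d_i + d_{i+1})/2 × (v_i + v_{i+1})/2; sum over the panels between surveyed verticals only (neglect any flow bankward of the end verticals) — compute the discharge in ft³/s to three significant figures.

Panel 1-2: Δb = 7.5 ft, d̄ = (1.07+5.25)/2 = 3.16, v̄ = (1.32+3.64)/2 = 2.48 → q = 7.5×3.16×2.48 = 58.78 ft³/s
Panel 2-3: Δb = 5.5 ft, d̄ = (5.25+6.02)/2 = 5.635, v̄ = (3.64+4.41)/2 = 4.025 → q = 5.5×5.635×4.025 = 124.7 ft³/s
Panel 3-4: Δb = 2.1 ft, d̄ = (6.02+5.41)/2 = 5.715, v̄ = (4.41+3.81)/2 = 4.11 → q = 2.1×5.715×4.11 = 49.33 ft³/s
Panel 4-5: Δb = 19 ft, d̄ = (5.41+1.63)/2 = 3.52, v̄ = (3.81+1.90)/2 = 2.855 → q = 19×3.52×2.855 = 190.9 ft³/s
Q = Σ q = 423.8 ft³/s

424 ft³/s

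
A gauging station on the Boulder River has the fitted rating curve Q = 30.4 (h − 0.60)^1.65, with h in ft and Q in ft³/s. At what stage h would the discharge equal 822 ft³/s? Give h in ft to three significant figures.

7.98 ft

h − h₀ = (Q/C)^(1/b) = (822/30.4)^(1/1.65) = 7.377 ft
h = 0.60 + 7.377 = 7.977 ft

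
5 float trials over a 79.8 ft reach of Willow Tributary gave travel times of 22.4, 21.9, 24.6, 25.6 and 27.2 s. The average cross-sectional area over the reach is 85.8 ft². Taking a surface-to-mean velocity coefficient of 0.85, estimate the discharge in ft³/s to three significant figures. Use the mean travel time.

t̄ = (22.4 + 21.9 + 24.6 + 25.6 + 27.2) / 5 = 24.34 s
v_surface = L / t̄ = 79.8 / 24.34 = 3.279 ft/s
v_mean = 0.85 × 3.279 = 2.787 ft/s
Q = A × v_mean = 85.8 × 2.787 = 239.1 ft³/s

239 ft³/s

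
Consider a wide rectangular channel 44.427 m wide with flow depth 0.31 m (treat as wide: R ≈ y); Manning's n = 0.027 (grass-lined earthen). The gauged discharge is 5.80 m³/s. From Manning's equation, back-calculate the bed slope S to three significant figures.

A = b·y = 44.427 × 0.31 = 13.77 m²
Wide channel: R ≈ y = 0.31 m
S = (Q·n / (1·A·R^(2/3)))² = (5.80×0.027 / (1×13.77×0.4580))² = 0.0006162

0.000616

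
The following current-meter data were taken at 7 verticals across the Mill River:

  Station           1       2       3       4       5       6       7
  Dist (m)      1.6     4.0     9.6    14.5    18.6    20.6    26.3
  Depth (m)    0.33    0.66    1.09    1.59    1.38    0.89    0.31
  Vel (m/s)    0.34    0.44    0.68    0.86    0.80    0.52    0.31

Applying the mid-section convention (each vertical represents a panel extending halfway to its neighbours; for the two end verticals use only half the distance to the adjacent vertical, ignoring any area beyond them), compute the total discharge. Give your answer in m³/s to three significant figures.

w_1 = (4.0 − 1.6)/2 = 1.2 m; q_1 = 0.34 × 0.33 × 1.2 = 0.1346 m³/s
w_2 = (9.6 − 1.6)/2 = 4 m; q_2 = 0.44 × 0.66 × 4 = 1.162 m³/s
w_3 = (14.5 − 4.0)/2 = 5.25 m; q_3 = 0.68 × 1.09 × 5.25 = 3.891 m³/s
w_4 = (18.6 − 9.6)/2 = 4.5 m; q_4 = 0.86 × 1.59 × 4.5 = 6.153 m³/s
w_5 = (20.6 − 14.5)/2 = 3.05 m; q_5 = 0.80 × 1.38 × 3.05 = 3.367 m³/s
w_6 = (26.3 − 18.6)/2 = 3.85 m; q_6 = 0.52 × 0.89 × 3.85 = 1.782 m³/s
w_7 = (26.3 − 20.6)/2 = 2.85 m; q_7 = 0.31 × 0.31 × 2.85 = 0.2739 m³/s
Q = Σ qᵢ = 16.76 m³/s

16.8 m³/s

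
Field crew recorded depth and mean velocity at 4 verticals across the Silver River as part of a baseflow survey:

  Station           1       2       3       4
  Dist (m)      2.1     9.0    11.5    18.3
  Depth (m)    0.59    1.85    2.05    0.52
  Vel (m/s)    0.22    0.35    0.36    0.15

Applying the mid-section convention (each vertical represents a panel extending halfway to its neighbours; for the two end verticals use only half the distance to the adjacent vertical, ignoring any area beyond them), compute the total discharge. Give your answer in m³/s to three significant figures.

w_1 = (9.0 − 2.1)/2 = 3.45 m; q_1 = 0.22 × 0.59 × 3.45 = 0.4478 m³/s
w_2 = (11.5 − 2.1)/2 = 4.7 m; q_2 = 0.35 × 1.85 × 4.7 = 3.043 m³/s
w_3 = (18.3 − 9.0)/2 = 4.65 m; q_3 = 0.36 × 2.05 × 4.65 = 3.432 m³/s
w_4 = (18.3 − 11.5)/2 = 3.4 m; q_4 = 0.15 × 0.52 × 3.4 = 0.2652 m³/s
Q = Σ qᵢ = 7.188 m³/s

7.19 m³/s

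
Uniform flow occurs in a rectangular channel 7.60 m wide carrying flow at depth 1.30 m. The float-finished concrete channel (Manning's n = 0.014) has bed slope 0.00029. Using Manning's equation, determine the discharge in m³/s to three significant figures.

A = b·y = 7.60 × 1.30 = 9.880 m²
P = b + 2y = 7.60 + 2×1.30 = 10.20 m
R = A/P = 9.880/10.20 = 0.9686 m
Q = (1/n)·A·R^(2/3)·S^(1/2) = (1/0.014) × 9.880 × 0.9686^(2/3) × 0.00029^(1/2) = 11.77 m³/s

11.8 m³/s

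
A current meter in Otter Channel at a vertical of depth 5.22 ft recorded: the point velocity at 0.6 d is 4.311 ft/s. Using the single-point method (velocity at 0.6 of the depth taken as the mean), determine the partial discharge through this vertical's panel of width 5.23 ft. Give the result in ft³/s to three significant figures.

118 ft³/s

v̄ = v₀.₆ = 4.311 ft/s
q = v̄ × d × w = 4.311 × 5.22 × 5.23 = 117.7 ft³/s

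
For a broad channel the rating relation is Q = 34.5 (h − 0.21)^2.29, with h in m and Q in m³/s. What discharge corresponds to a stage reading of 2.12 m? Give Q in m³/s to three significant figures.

152 m³/s

Q = 34.5 × (2.12 − 0.21)^2.29 = 34.5 × 1.91^2.29 = 151.8 m³/s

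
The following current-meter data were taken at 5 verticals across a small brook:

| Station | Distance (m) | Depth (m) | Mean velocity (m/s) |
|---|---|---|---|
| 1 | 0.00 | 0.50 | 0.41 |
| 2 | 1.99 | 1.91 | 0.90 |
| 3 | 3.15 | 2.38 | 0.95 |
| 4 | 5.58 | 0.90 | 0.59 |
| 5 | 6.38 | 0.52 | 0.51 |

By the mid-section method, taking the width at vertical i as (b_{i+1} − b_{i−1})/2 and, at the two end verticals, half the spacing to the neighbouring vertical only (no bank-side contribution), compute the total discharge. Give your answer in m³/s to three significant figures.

w_1 = (1.99 − 0.00)/2 = 0.995 m; q_1 = 0.41 × 0.50 × 0.995 = 0.2040 m³/s
w_2 = (3.15 − 0.00)/2 = 1.575 m; q_2 = 0.90 × 1.91 × 1.575 = 2.707 m³/s
w_3 = (5.58 − 1.99)/2 = 1.795 m; q_3 = 0.95 × 2.38 × 1.795 = 4.058 m³/s
w_4 = (6.38 − 3.15)/2 = 1.615 m; q_4 = 0.59 × 0.90 × 1.615 = 0.8576 m³/s
w_5 = (6.38 − 5.58)/2 = 0.4 m; q_5 = 0.51 × 0.52 × 0.4 = 0.1061 m³/s
Q = Σ qᵢ = 7.934 m³/s

7.93 m³/s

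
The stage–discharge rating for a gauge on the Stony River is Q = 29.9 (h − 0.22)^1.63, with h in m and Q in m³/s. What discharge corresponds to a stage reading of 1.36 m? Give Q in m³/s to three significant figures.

Q = 29.9 × (1.36 − 0.22)^1.63 = 29.9 × 1.14^1.63 = 37.02 m³/s

37.0 m³/s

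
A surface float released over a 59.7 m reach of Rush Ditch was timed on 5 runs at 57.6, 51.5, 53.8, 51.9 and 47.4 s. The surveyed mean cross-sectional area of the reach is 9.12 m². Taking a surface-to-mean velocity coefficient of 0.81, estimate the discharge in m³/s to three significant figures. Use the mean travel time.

t̄ = (57.6 + 51.5 + 53.8 + 51.9 + 47.4) / 5 = 52.44 s
v_surface = L / t̄ = 59.7 / 52.44 = 1.138 m/s
v_mean = 0.81 × 1.138 = 0.9221 m/s
Q = A × v_mean = 9.12 × 0.9221 = 8.410 m³/s

8.41 m³/s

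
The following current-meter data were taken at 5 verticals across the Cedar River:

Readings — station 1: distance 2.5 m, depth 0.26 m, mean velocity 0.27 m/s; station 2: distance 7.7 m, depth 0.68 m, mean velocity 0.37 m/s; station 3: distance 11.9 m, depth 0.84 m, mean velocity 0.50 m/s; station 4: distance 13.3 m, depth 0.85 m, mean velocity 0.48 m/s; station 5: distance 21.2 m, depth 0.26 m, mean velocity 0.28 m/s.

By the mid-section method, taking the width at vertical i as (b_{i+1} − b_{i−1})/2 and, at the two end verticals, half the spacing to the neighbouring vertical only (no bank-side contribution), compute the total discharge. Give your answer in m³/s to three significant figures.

4.73 m³/s

w_1 = (7.7 − 2.5)/2 = 2.6 m; q_1 = 0.27 × 0.26 × 2.6 = 0.1825 m³/s
w_2 = (11.9 − 2.5)/2 = 4.7 m; q_2 = 0.37 × 0.68 × 4.7 = 1.183 m³/s
w_3 = (13.3 − 7.7)/2 = 2.8 m; q_3 = 0.50 × 0.84 × 2.8 = 1.176 m³/s
w_4 = (21.2 − 11.9)/2 = 4.65 m; q_4 = 0.48 × 0.85 × 4.65 = 1.897 m³/s
w_5 = (21.2 − 13.3)/2 = 3.95 m; q_5 = 0.28 × 0.26 × 3.95 = 0.2876 m³/s
Q = Σ qᵢ = 4.726 m³/s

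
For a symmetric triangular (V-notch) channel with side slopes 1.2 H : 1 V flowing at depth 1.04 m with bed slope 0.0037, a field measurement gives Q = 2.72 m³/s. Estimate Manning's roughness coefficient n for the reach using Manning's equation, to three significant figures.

0.0157

A = z·y² = 1.2×1.04² = 1.298 m²
P = 2y√(1+z²) = 2×1.04×√(1+1.2²) = 3.249 m
R = A/P = 1.298/3.249 = 0.3995 m
n = (1/Q)·A·R^(2/3)·S^(1/2) = (1/2.72) × 1.298 × 0.5424 × 0.06083 = 0.01574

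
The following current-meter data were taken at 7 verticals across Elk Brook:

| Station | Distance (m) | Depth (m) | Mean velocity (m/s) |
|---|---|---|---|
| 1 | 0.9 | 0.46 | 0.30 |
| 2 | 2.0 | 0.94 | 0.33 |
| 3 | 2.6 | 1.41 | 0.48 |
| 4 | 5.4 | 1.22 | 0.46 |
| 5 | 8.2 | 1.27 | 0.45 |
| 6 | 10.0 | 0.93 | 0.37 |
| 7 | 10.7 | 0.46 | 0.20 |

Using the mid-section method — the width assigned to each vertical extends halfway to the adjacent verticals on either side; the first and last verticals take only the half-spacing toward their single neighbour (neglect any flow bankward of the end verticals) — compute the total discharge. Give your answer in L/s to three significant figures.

w_1 = (2.0 − 0.9)/2 = 0.55 m; q_1 = 0.30 × 0.46 × 0.55 = 0.07590 m³/s
w_2 = (2.6 − 0.9)/2 = 0.85 m; q_2 = 0.33 × 0.94 × 0.85 = 0.2637 m³/s
w_3 = (5.4 − 2.0)/2 = 1.7 m; q_3 = 0.48 × 1.41 × 1.7 = 1.151 m³/s
w_4 = (8.2 − 2.6)/2 = 2.8 m; q_4 = 0.46 × 1.22 × 2.8 = 1.571 m³/s
w_5 = (10.0 − 5.4)/2 = 2.3 m; q_5 = 0.45 × 1.27 × 2.3 = 1.314 m³/s
w_6 = (10.7 − 8.2)/2 = 1.25 m; q_6 = 0.37 × 0.93 × 1.25 = 0.4301 m³/s
w_7 = (10.7 − 10.0)/2 = 0.35 m; q_7 = 0.20 × 0.46 × 0.35 = 0.03220 m³/s
Q = Σ qᵢ = 4.838 m³/s
= 4.838 × 1000 = 4838 L/s

4840 L/s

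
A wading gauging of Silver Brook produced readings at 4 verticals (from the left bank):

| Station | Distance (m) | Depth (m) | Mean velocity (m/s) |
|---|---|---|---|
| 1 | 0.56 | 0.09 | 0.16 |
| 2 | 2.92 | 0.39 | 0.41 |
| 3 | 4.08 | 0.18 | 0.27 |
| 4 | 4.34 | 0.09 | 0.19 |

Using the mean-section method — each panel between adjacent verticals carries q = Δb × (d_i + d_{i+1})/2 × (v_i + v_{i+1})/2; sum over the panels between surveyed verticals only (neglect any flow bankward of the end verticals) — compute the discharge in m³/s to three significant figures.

Panel 1-2: Δb = 2.36 m, d̄ = (0.09+0.39)/2 = 0.24, v̄ = (0.16+0.41)/2 = 0.285 → q = 2.36×0.24×0.285 = 0.1614 m³/s
Panel 2-3: Δb = 1.16 m, d̄ = (0.39+0.18)/2 = 0.285, v̄ = (0.41+0.27)/2 = 0.34 → q = 1.16×0.285×0.34 = 0.1124 m³/s
Panel 3-4: Δb = 0.26 m, d̄ = (0.18+0.09)/2 = 0.135, v̄ = (0.27+0.19)/2 = 0.23 → q = 0.26×0.135×0.23 = 0.008073 m³/s
Q = Σ q = 0.2819 m³/s

0.282 m³/s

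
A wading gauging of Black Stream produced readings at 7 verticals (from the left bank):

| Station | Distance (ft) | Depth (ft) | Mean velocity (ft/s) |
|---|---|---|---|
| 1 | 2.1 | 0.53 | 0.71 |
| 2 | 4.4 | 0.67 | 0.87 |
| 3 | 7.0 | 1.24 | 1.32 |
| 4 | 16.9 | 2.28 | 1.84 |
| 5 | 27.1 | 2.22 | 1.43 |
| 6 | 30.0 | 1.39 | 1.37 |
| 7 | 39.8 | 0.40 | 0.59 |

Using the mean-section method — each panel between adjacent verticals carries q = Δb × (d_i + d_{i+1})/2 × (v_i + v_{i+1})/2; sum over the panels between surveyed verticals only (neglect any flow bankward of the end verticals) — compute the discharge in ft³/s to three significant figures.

Panel 1-2: Δb = 2.3 ft, d̄ = (0.53+0.67)/2 = 0.6, v̄ = (0.71+0.87)/2 = 0.79 → q = 2.3×0.6×0.79 = 1.090 ft³/s
Panel 2-3: Δb = 2.6 ft, d̄ = (0.67+1.24)/2 = 0.955, v̄ = (0.87+1.32)/2 = 1.095 → q = 2.6×0.955×1.095 = 2.719 ft³/s
Panel 3-4: Δb = 9.9 ft, d̄ = (1.24+2.28)/2 = 1.76, v̄ = (1.32+1.84)/2 = 1.58 → q = 9.9×1.76×1.58 = 27.53 ft³/s
Panel 4-5: Δb = 10.2 ft, d̄ = (2.28+2.22)/2 = 2.25, v̄ = (1.84+1.43)/2 = 1.635 → q = 10.2×2.25×1.635 = 37.52 ft³/s
Panel 5-6: Δb = 2.9 ft, d̄ = (2.22+1.39)/2 = 1.805, v̄ = (1.43+1.37)/2 = 1.4 → q = 2.9×1.805×1.4 = 7.328 ft³/s
Panel 6-7: Δb = 9.8 ft, d̄ = (1.39+0.40)/2 = 0.895, v̄ = (1.37+0.59)/2 = 0.98 → q = 9.8×0.895×0.98 = 8.596 ft³/s
Q = Σ q = 84.79 ft³/s

84.8 ft³/s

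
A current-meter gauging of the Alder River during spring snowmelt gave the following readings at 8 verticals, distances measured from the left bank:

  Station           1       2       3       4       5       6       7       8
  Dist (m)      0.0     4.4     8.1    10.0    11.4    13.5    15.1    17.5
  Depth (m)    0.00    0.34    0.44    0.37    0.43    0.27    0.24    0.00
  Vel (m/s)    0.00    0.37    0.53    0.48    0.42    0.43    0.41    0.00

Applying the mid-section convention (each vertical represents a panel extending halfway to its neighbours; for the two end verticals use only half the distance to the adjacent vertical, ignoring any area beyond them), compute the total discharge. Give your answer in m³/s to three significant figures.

w_2 = (8.1 − 0.0)/2 = 4.05 m; q_2 = 0.37 × 0.34 × 4.05 = 0.5095 m³/s
w_3 = (10.0 − 4.4)/2 = 2.8 m; q_3 = 0.53 × 0.44 × 2.8 = 0.6530 m³/s
w_4 = (11.4 − 8.1)/2 = 1.65 m; q_4 = 0.48 × 0.37 × 1.65 = 0.2930 m³/s
w_5 = (13.5 − 10.0)/2 = 1.75 m; q_5 = 0.42 × 0.43 × 1.75 = 0.3161 m³/s
w_6 = (15.1 − 11.4)/2 = 1.85 m; q_6 = 0.43 × 0.27 × 1.85 = 0.2148 m³/s
w_7 = (17.5 − 13.5)/2 = 2 m; q_7 = 0.41 × 0.24 × 2 = 0.1968 m³/s
Stations 1, 8 contribute zero (depth or velocity is 0).
Q = Σ qᵢ = 2.183 m³/s

2.18 m³/s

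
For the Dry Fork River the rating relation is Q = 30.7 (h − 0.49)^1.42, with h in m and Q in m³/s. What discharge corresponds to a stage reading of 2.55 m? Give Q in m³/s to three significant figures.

Q = 30.7 × (2.55 − 0.49)^1.42 = 30.7 × 2.06^1.42 = 85.67 m³/s

85.7 m³/s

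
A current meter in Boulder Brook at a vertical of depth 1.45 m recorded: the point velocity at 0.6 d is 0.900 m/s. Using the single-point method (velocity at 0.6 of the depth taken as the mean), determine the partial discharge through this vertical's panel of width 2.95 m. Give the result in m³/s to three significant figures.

3.85 m³/s

v̄ = v₀.₆ = 0.900 m/s
q = v̄ × d × w = 0.9000 × 1.45 × 2.95 = 3.850 m³/s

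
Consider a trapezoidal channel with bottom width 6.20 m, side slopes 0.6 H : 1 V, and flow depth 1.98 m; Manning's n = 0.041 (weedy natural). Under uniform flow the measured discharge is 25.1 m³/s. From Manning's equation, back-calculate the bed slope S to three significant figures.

0.00331

A = (b + z·y)·y = (6.20 + 0.6×1.98)×1.98 = 14.63 m²
P = b + 2y√(1+z²) = 6.20 + 2×1.98×√(1+0.6²) = 10.82 m
R = A/P = 14.63/10.82 = 1.352 m
S = (Q·n / (1·A·R^(2/3)))² = (25.1×0.041 / (1×14.63×1.223))² = 0.003310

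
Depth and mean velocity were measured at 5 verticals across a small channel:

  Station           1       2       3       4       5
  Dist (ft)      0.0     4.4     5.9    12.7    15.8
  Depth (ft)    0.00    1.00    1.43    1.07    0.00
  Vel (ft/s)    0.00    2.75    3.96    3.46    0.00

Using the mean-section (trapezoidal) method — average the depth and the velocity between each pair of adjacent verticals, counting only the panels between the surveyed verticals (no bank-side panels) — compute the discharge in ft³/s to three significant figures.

43.5 ft³/s

Panel 1-2: Δb = 4.4 ft, d̄ = (0.00+1.00)/2 = 0.5, v̄ = (0.00+2.75)/2 = 1.375 → q = 4.4×0.5×1.375 = 3.025 ft³/s
Panel 2-3: Δb = 1.5 ft, d̄ = (1.00+1.43)/2 = 1.215, v̄ = (2.75+3.96)/2 = 3.355 → q = 1.5×1.215×3.355 = 6.114 ft³/s
Panel 3-4: Δb = 6.8 ft, d̄ = (1.43+1.07)/2 = 1.25, v̄ = (3.96+3.46)/2 = 3.71 → q = 6.8×1.25×3.71 = 31.54 ft³/s
Panel 4-5: Δb = 3.1 ft, d̄ = (1.07+0.00)/2 = 0.535, v̄ = (3.46+0.00)/2 = 1.73 → q = 3.1×0.535×1.73 = 2.869 ft³/s
Q = Σ q = 43.54 ft³/s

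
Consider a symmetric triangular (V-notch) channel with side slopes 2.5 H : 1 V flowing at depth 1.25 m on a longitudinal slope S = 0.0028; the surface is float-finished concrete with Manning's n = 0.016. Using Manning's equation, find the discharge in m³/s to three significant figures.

8.99 m³/s

A = z·y² = 2.5×1.25² = 3.906 m²
P = 2y√(1+z²) = 2×1.25×√(1+2.5²) = 6.731 m
R = A/P = 3.906/6.731 = 0.5803 m
Q = (1/n)·A·R^(2/3)·S^(1/2) = (1/0.016) × 3.906 × 0.5803^(2/3) × 0.0028^(1/2) = 8.988 m³/s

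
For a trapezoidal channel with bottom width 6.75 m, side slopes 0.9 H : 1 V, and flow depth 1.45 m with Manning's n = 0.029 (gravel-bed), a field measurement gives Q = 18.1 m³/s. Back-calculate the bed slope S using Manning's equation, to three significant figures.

0.00179

A = (b + z·y)·y = (6.75 + 0.9×1.45)×1.45 = 11.68 m²
P = b + 2y√(1+z²) = 6.75 + 2×1.45×√(1+0.9²) = 10.65 m
R = A/P = 11.68/10.65 = 1.097 m
S = (Q·n / (1·A·R^(2/3)))² = (18.1×0.029 / (1×11.68×1.063))² = 0.001786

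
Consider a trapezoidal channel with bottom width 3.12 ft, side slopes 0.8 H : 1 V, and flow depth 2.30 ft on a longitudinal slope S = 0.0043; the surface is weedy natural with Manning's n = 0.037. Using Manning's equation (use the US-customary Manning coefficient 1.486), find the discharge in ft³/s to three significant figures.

A = (b + z·y)·y = (3.12 + 0.8×2.30)×2.30 = 11.41 ft²
P = b + 2y√(1+z²) = 3.12 + 2×2.30×√(1+0.8²) = 9.011 ft
R = A/P = 11.41/9.011 = 1.266 ft
Q = (1.486/n)·A·R^(2/3)·S^(1/2) = (1.486/0.037) × 11.41 × 1.266^(2/3) × 0.0043^(1/2) = 35.16 ft³/s

35.2 ft³/s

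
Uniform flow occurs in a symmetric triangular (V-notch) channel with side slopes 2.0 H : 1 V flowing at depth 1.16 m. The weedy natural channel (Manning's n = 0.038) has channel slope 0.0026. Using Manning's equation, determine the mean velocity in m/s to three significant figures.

A = z·y² = 2.0×1.16² = 2.691 m²
P = 2y√(1+z²) = 2×1.16×√(1+2.0²) = 5.188 m
R = A/P = 2.691/5.188 = 0.5188 m
Q = (1/n)·A·R^(2/3)·S^(1/2) = (1/0.038) × 2.691 × 0.5188^(2/3) × 0.0026^(1/2) = 2.331 m³/s
V = Q/A = 2.331/2.691 = 0.8663 m/s

0.866 m/s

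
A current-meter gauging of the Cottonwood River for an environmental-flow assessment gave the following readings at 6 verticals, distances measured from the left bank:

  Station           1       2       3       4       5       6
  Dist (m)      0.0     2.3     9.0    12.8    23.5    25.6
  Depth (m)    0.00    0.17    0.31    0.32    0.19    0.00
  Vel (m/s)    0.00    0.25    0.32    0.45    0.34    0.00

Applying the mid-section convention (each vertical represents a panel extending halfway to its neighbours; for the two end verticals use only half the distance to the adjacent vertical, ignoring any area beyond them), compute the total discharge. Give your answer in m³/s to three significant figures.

2.17 m³/s

w_2 = (9.0 − 0.0)/2 = 4.5 m; q_2 = 0.25 × 0.17 × 4.5 = 0.1913 m³/s
w_3 = (12.8 − 2.3)/2 = 5.25 m; q_3 = 0.32 × 0.31 × 5.25 = 0.5208 m³/s
w_4 = (23.5 − 9.0)/2 = 7.25 m; q_4 = 0.45 × 0.32 × 7.25 = 1.044 m³/s
w_5 = (25.6 − 12.8)/2 = 6.4 m; q_5 = 0.34 × 0.19 × 6.4 = 0.4134 m³/s
Stations 1, 6 contribute zero (depth or velocity is 0).
Q = Σ qᵢ = 2.169 m³/s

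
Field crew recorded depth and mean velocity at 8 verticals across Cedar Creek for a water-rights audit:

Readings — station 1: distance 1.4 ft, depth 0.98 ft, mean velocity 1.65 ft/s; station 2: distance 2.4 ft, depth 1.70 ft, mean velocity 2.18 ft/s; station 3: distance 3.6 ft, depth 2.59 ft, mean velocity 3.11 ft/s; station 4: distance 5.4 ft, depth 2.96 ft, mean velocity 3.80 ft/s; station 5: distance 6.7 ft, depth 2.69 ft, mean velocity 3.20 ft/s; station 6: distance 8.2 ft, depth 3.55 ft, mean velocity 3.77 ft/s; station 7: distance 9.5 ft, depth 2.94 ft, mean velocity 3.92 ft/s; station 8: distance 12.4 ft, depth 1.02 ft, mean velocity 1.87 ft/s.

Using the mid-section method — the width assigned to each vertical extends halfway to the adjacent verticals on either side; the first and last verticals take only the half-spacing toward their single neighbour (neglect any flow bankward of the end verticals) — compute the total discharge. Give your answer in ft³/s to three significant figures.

92.2 ft³/s

w_1 = (2.4 − 1.4)/2 = 0.5 ft; q_1 = 1.65 × 0.98 × 0.5 = 0.8085 ft³/s
w_2 = (3.6 − 1.4)/2 = 1.1 ft; q_2 = 2.18 × 1.70 × 1.1 = 4.077 ft³/s
w_3 = (5.4 − 2.4)/2 = 1.5 ft; q_3 = 3.11 × 2.59 × 1.5 = 12.08 ft³/s
w_4 = (6.7 − 3.6)/2 = 1.55 ft; q_4 = 3.80 × 2.96 × 1.55 = 17.43 ft³/s
w_5 = (8.2 − 5.4)/2 = 1.4 ft; q_5 = 3.20 × 2.69 × 1.4 = 12.05 ft³/s
w_6 = (9.5 − 6.7)/2 = 1.4 ft; q_6 = 3.77 × 3.55 × 1.4 = 18.74 ft³/s
w_7 = (12.4 − 8.2)/2 = 2.1 ft; q_7 = 3.92 × 2.94 × 2.1 = 24.20 ft³/s
w_8 = (12.4 − 9.5)/2 = 1.45 ft; q_8 = 1.87 × 1.02 × 1.45 = 2.766 ft³/s
Q = Σ qᵢ = 92.16 ft³/s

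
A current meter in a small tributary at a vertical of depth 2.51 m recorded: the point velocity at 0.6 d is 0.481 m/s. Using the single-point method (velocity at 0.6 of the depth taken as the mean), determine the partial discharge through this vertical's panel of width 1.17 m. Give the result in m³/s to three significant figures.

1.41 m³/s

v̄ = v₀.₆ = 0.481 m/s
q = v̄ × d × w = 0.4810 × 2.51 × 1.17 = 1.413 m³/s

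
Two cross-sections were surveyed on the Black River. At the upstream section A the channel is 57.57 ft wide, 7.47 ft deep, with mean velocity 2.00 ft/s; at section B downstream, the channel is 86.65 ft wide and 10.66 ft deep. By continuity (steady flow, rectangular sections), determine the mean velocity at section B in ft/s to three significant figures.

Q = A₁V₁ = (57.57×7.47) × 2.00 = 860.1 ft³/s
A₂ = 86.65 × 10.66 = 923.7 ft²
V₂ = Q/A₂ = 860.1/923.7 = 0.9312 ft/s

0.931 ft/s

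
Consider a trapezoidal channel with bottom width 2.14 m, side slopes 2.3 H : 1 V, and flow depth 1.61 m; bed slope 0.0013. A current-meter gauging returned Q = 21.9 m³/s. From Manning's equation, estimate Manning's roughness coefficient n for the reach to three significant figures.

0.0147

A = (b + z·y)·y = (2.14 + 2.3×1.61)×1.61 = 9.407 m²
P = b + 2y√(1+z²) = 2.14 + 2×1.61×√(1+2.3²) = 10.22 m
R = A/P = 9.407/10.22 = 0.9209 m
n = (1/Q)·A·R^(2/3)·S^(1/2) = (1/21.9) × 9.407 × 0.9465 × 0.03606 = 0.01466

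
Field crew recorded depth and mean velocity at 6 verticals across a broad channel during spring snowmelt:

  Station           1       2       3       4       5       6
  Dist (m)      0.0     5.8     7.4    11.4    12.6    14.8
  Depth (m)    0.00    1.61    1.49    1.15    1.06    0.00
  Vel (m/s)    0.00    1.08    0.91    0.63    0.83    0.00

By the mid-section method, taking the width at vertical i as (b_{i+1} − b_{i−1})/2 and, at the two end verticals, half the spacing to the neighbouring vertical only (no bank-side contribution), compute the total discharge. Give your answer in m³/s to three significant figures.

w_2 = (7.4 − 0.0)/2 = 3.7 m; q_2 = 1.08 × 1.61 × 3.7 = 6.434 m³/s
w_3 = (11.4 − 5.8)/2 = 2.8 m; q_3 = 0.91 × 1.49 × 2.8 = 3.797 m³/s
w_4 = (12.6 − 7.4)/2 = 2.6 m; q_4 = 0.63 × 1.15 × 2.6 = 1.884 m³/s
w_5 = (14.8 − 11.4)/2 = 1.7 m; q_5 = 0.83 × 1.06 × 1.7 = 1.496 m³/s
Stations 1, 6 contribute zero (depth or velocity is 0).
Q = Σ qᵢ = 13.61 m³/s

13.6 m³/s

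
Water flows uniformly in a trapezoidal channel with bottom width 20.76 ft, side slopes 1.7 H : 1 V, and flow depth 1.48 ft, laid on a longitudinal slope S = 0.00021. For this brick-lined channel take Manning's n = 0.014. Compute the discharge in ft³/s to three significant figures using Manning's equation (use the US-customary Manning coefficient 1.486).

A = (b + z·y)·y = (20.76 + 1.7×1.48)×1.48 = 34.45 ft²
P = b + 2y√(1+z²) = 20.76 + 2×1.48×√(1+1.7²) = 26.60 ft
R = A/P = 34.45/26.60 = 1.295 ft
Q = (1.486/n)·A·R^(2/3)·S^(1/2) = (1.486/0.014) × 34.45 × 1.295^(2/3) × 0.00021^(1/2) = 62.96 ft³/s

63.0 ft³/s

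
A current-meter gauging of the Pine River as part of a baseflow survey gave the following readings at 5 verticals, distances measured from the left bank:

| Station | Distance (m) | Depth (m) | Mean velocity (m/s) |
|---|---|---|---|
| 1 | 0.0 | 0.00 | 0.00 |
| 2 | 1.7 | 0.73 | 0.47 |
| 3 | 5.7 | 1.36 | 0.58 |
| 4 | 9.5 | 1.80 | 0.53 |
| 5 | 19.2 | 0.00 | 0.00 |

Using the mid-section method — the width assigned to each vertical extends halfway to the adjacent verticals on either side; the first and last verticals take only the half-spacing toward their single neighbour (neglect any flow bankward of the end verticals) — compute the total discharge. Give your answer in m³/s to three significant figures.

w_2 = (5.7 − 0.0)/2 = 2.85 m; q_2 = 0.47 × 0.73 × 2.85 = 0.9778 m³/s
w_3 = (9.5 − 1.7)/2 = 3.9 m; q_3 = 0.58 × 1.36 × 3.9 = 3.076 m³/s
w_4 = (19.2 − 5.7)/2 = 6.75 m; q_4 = 0.53 × 1.80 × 6.75 = 6.440 m³/s
Stations 1, 5 contribute zero (depth or velocity is 0).
Q = Σ qᵢ = 10.49 m³/s

10.5 m³/s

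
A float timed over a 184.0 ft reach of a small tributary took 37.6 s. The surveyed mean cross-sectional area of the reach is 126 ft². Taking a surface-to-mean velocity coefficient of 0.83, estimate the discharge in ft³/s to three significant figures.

512 ft³/s

v_surface = L / t̄ = 184.0 / 37.6 = 4.894 ft/s
v_mean = 0.83 × 4.894 = 4.062 ft/s
Q = A × v_mean = 126 × 4.062 = 511.8 ft³/s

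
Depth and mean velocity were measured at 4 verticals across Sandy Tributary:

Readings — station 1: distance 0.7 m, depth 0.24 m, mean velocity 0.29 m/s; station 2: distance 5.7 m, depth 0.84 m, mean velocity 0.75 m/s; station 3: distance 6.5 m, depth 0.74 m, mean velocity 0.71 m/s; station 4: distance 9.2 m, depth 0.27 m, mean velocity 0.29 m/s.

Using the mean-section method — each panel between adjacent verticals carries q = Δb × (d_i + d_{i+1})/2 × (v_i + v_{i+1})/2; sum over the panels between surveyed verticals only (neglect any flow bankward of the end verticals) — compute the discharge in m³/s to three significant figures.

Panel 1-2: Δb = 5 m, d̄ = (0.24+0.84)/2 = 0.54, v̄ = (0.29+0.75)/2 = 0.52 → q = 5×0.54×0.52 = 1.404 m³/s
Panel 2-3: Δb = 0.8 m, d̄ = (0.84+0.74)/2 = 0.79, v̄ = (0.75+0.71)/2 = 0.73 → q = 0.8×0.79×0.73 = 0.4614 m³/s
Panel 3-4: Δb = 2.7 m, d̄ = (0.74+0.27)/2 = 0.505, v̄ = (0.71+0.29)/2 = 0.5 → q = 2.7×0.505×0.5 = 0.6818 m³/s
Q = Σ q = 2.547 m³/s

2.55 m³/s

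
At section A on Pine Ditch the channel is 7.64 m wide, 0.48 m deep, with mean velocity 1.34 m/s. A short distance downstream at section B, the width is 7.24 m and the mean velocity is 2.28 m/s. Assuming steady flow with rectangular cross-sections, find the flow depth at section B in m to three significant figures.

Q = A₁V₁ = (7.64×0.48) × 1.34 = 4.914 m³/s
d₂ = Q/(b₂ V₂) = 4.914/(7.24×2.28) = 0.2977 m

0.298 m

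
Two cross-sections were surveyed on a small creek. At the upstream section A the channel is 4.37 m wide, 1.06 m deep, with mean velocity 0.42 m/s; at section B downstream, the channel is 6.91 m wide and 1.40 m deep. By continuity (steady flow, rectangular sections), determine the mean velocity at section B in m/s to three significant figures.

0.201 m/s

Q = A₁V₁ = (4.37×1.06) × 0.42 = 1.946 m³/s
A₂ = 6.91 × 1.40 = 9.674 m²
V₂ = Q/A₂ = 1.946/9.674 = 0.2011 m/s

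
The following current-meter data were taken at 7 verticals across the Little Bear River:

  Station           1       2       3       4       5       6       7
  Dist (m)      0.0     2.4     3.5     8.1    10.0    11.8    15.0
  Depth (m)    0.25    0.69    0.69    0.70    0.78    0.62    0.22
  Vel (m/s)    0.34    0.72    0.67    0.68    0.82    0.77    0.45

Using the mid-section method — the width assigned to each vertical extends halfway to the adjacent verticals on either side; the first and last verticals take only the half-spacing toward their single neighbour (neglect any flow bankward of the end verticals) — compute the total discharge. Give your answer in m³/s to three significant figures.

w_1 = (2.4 − 0.0)/2 = 1.2 m; q_1 = 0.34 × 0.25 × 1.2 = 0.1020 m³/s
w_2 = (3.5 − 0.0)/2 = 1.75 m; q_2 = 0.72 × 0.69 × 1.75 = 0.8694 m³/s
w_3 = (8.1 − 2.4)/2 = 2.85 m; q_3 = 0.67 × 0.69 × 2.85 = 1.318 m³/s
w_4 = (10.0 − 3.5)/2 = 3.25 m; q_4 = 0.68 × 0.70 × 3.25 = 1.547 m³/s
w_5 = (11.8 − 8.1)/2 = 1.85 m; q_5 = 0.82 × 0.78 × 1.85 = 1.183 m³/s
w_6 = (15.0 − 10.0)/2 = 2.5 m; q_6 = 0.77 × 0.62 × 2.5 = 1.194 m³/s
w_7 = (15.0 − 11.8)/2 = 1.6 m; q_7 = 0.45 × 0.22 × 1.6 = 0.1584 m³/s
Q = Σ qᵢ = 6.371 m³/s

6.37 m³/s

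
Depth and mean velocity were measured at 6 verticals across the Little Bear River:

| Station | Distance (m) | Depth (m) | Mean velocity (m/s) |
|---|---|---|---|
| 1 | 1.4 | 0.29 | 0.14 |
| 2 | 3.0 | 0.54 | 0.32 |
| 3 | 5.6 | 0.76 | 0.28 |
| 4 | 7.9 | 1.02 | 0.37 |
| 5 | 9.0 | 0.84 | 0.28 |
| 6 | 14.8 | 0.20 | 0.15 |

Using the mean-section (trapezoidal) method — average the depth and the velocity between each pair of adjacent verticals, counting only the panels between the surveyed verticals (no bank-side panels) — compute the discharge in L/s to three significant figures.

2310 L/s

Panel 1-2: Δb = 1.6 m, d̄ = (0.29+0.54)/2 = 0.415, v̄ = (0.14+0.32)/2 = 0.23 → q = 1.6×0.415×0.23 = 0.1527 m³/s
Panel 2-3: Δb = 2.6 m, d̄ = (0.54+0.76)/2 = 0.65, v̄ = (0.32+0.28)/2 = 0.3 → q = 2.6×0.65×0.3 = 0.5070 m³/s
Panel 3-4: Δb = 2.3 m, d̄ = (0.76+1.02)/2 = 0.89, v̄ = (0.28+0.37)/2 = 0.325 → q = 2.3×0.89×0.325 = 0.6653 m³/s
Panel 4-5: Δb = 1.1 m, d̄ = (1.02+0.84)/2 = 0.93, v̄ = (0.37+0.28)/2 = 0.325 → q = 1.1×0.93×0.325 = 0.3325 m³/s
Panel 5-6: Δb = 5.8 m, d̄ = (0.84+0.20)/2 = 0.52, v̄ = (0.28+0.15)/2 = 0.215 → q = 5.8×0.52×0.215 = 0.6484 m³/s
Q = Σ q = 2.306 m³/s
= 2.306 × 1000 = 2306 L/s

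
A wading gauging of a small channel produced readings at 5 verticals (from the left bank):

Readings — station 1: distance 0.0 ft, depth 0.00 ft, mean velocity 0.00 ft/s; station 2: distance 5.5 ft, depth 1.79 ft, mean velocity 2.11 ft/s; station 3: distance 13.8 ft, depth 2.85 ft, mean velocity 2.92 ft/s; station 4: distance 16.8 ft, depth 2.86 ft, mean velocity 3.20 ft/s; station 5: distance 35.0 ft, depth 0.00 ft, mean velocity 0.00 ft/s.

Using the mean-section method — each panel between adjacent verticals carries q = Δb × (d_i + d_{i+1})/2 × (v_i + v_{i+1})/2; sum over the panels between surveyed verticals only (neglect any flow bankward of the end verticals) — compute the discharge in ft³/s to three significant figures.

Panel 1-2: Δb = 5.5 ft, d̄ = (0.00+1.79)/2 = 0.895, v̄ = (0.00+2.11)/2 = 1.055 → q = 5.5×0.895×1.055 = 5.193 ft³/s
Panel 2-3: Δb = 8.3 ft, d̄ = (1.79+2.85)/2 = 2.32, v̄ = (2.11+2.92)/2 = 2.515 → q = 8.3×2.32×2.515 = 48.43 ft³/s
Panel 3-4: Δb = 3 ft, d̄ = (2.85+2.86)/2 = 2.855, v̄ = (2.92+3.20)/2 = 3.06 → q = 3×2.855×3.06 = 26.21 ft³/s
Panel 4-5: Δb = 18.2 ft, d̄ = (2.86+0.00)/2 = 1.43, v̄ = (3.20+0.00)/2 = 1.6 → q = 18.2×1.43×1.6 = 41.64 ft³/s
Q = Σ q = 121.5 ft³/s

121 ft³/s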